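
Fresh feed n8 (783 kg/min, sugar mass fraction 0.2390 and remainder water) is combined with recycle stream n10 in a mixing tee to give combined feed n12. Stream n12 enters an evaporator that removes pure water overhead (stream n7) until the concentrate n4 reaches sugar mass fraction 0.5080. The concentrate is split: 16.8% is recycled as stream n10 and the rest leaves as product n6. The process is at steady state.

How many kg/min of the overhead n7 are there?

Overall sugar balance (none leaves overhead): sugar in fresh feed = sugar in product, i.e. 783×0.239 = (1−0.168)·n4·0.508.
n4 = 187.14/(0.508×0.832) = 442.76 kg/min.
Recycle n10 = 0.168×442.76 = 74.384 kg/min.
Combined feed n12 = 783 + 74.384 = 857.38 kg/min.
Overhead n7 = n12 − n4 = 857.38 − 442.76 = 414.62 kg/min.

414.6 kg/min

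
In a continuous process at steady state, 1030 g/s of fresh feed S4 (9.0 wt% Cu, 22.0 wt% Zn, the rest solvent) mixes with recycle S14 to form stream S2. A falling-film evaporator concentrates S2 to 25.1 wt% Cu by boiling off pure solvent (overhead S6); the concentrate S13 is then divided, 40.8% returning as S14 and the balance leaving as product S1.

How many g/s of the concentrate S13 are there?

Overall Cu balance (none leaves overhead): Cu in fresh feed = Cu in product, i.e. 1030×0.090 = (1−0.408)·S13·0.251.
S13 = 92.7/(0.251×0.592) = 623.86 g/s.

623.9 g/s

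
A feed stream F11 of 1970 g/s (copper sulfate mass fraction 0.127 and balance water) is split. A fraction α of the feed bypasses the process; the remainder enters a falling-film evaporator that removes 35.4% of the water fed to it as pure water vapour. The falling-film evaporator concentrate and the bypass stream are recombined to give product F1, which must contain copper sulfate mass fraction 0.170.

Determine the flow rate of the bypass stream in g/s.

All 1970×0.127 = 250.19 g/s of copper sulfate reaches F1, so F1 = 250.19/0.170 = 1471.7 g/s and vapour = 498.29 g/s.
The evaporator receives (1−α)·1970 of feed at 0.873 water and removes 0.354 of that water:
0.354×0.873×(1−α)×1970 = 498.29
(1−α) = 498.29/608.81 = 0.8185;  α = 0.1815.
Bypass flow = 0.1815×1970 = 357.62 g/s.

357.6 g/s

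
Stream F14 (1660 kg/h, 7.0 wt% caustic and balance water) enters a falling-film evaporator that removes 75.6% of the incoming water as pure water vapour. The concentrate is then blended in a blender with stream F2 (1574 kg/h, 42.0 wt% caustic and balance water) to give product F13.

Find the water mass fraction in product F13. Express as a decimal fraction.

Vapour removed = 0.756×0.930×1660 = 1167.1 kg/h; concentrate = 492.89 kg/h.
water reaching the mixer = 376.69 (from concentrate) + 1574×0.580 = 1289.6 kg/h.
Product flow = 492.89 + 1574 = 2066.9 kg/h; water fraction = 0.624.

0.624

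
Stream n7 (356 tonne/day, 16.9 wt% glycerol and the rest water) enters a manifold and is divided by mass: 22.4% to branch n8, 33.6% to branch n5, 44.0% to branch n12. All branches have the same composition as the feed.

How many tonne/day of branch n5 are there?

119.6 tonne/day

Branch n5 flow = 0.336×356 = 119.62 tonne/day.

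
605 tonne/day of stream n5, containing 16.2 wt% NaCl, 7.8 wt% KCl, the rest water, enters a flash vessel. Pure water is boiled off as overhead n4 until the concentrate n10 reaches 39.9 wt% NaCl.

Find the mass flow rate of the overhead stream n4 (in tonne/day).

359.4 tonne/day

NaCl is conserved: 605×0.162 = 98.01 tonne/day all reports to the concentrate.
Concentrate = 98.01/(target fraction) = 245.64 tonne/day.
Overhead = 605 − 245.64 = 359.36 tonne/day.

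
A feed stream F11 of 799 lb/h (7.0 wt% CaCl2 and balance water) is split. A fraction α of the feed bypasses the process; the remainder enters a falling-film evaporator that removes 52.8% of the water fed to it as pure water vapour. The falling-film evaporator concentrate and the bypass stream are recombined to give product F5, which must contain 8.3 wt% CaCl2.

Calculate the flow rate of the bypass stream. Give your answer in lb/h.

All 799×0.070 = 55.93 lb/h of CaCl2 reaches F5, so F5 = 55.93/0.083 = 673.86 lb/h and vapour = 125.14 lb/h.
The evaporator receives (1−α)·799 of feed at 0.930 water and removes 0.528 of that water:
0.528×0.930×(1−α)×799 = 125.14
(1−α) = 125.14/392.34 = 0.3190;  α = 0.6810.
Bypass flow = 0.6810×799 = 544.14 lb/h.

544.1 lb/h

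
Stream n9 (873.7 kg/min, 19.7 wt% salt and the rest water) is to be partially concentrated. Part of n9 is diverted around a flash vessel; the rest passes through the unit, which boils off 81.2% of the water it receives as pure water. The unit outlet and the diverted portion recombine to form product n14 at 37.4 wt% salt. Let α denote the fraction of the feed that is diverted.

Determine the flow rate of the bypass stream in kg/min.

239.5 kg/min

All 873.7×0.197 = 172.12 kg/min of salt reaches n14, so n14 = 172.12/0.374 = 460.21 kg/min and vapour = 413.49 kg/min.
The evaporator receives (1−α)·873.7 of feed at 0.803 water and removes 0.812 of that water:
0.812×0.803×(1−α)×873.7 = 413.49
(1−α) = 413.49/569.68 = 0.7258;  α = 0.2742.
Bypass flow = 0.2742×873.7 = 239.55 kg/min.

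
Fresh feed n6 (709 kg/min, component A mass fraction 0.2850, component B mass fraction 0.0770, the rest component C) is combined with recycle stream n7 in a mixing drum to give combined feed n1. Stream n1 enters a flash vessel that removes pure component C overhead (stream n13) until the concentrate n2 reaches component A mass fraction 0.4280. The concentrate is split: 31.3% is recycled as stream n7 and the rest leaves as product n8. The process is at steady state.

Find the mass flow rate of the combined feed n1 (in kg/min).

Overall component A balance (none leaves overhead): component A in fresh feed = component A in product, i.e. 709×0.285 = (1−0.313)·n2·0.428.
n2 = 202.06/(0.428×0.687) = 687.21 kg/min.
Recycle n7 = 0.313×687.21 = 215.1 kg/min.
Combined feed n1 = 709 + 215.1 = 924.1 kg/min.

924.1 kg/min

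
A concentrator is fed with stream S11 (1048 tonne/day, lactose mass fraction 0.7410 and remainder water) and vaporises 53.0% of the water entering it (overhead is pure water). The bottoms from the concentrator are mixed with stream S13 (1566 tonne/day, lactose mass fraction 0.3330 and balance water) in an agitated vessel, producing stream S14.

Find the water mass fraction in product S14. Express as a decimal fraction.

Vapour removed = 0.530×0.259×1048 = 143.86 tonne/day; concentrate = 904.14 tonne/day.
water reaching the mixer = 127.57 (from concentrate) + 1566×0.667 = 1172.1 tonne/day.
Product flow = 904.14 + 1566 = 2470.1 tonne/day; water fraction = 0.4745.

0.4745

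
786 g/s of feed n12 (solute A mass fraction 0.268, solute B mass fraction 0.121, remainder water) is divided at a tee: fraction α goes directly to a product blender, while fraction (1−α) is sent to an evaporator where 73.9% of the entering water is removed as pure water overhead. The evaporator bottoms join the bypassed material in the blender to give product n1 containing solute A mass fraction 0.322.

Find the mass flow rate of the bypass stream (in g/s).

494.1 g/s

All 786×0.268 = 210.65 g/s of solute A reaches n1, so n1 = 210.65/0.322 = 654.19 g/s and vapour = 131.81 g/s.
The evaporator receives (1−α)·786 of feed at 0.611 water and removes 0.739 of that water:
0.739×0.611×(1−α)×786 = 131.81
(1−α) = 131.81/354.9 = 0.3714;  α = 0.6286.
Bypass flow = 0.6286×786 = 494.07 g/s.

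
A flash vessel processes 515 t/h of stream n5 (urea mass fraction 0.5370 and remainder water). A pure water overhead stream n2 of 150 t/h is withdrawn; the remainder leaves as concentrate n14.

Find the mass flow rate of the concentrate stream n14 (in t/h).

Concentrate = 515 − 150 = 365 t/h.

365 t/h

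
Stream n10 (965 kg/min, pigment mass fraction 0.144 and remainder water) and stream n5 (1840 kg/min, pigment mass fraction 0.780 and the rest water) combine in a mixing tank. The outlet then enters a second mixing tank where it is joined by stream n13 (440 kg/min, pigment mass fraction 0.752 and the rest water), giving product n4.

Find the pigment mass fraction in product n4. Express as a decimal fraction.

Overall, product flow = 3245 kg/min.
pigment in = 965×0.144 + 1840×0.780 + 440×0.752 = 1905 kg/min.
pigment fraction in n4 = 0.587.

0.587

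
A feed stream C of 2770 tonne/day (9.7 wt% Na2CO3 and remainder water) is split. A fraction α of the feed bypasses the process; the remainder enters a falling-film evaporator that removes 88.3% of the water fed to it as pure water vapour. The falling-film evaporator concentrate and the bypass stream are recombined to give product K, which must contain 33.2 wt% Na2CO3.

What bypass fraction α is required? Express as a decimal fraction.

All 2770×0.097 = 268.69 tonne/day of Na2CO3 reaches K, so K = 268.69/0.332 = 809.31 tonne/day and vapour = 1960.7 tonne/day.
The evaporator receives (1−α)·2770 of feed at 0.903 water and removes 0.883 of that water:
0.883×0.903×(1−α)×2770 = 1960.7
(1−α) = 1960.7/2208.7 = 0.8877;  α = 0.1123.

0.112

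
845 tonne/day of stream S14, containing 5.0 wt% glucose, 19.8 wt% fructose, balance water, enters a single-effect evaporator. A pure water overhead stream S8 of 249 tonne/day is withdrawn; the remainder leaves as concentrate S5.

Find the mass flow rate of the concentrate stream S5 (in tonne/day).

596 tonne/day

Concentrate = 845 − 249 = 596 tonne/day.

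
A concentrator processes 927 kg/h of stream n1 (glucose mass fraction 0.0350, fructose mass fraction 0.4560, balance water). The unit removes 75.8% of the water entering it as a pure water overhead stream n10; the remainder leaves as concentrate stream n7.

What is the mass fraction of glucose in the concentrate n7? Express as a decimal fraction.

glucose is not removed: 927×0.035 = 32.445 kg/h of glucose enters n7.
water entering = 927×0.509 = 471.84 kg/h; overhead removed = 0.758×471.84 = 357.66 kg/h.
Concentrate = 927 − 357.66 = 569.34 kg/h.
Mass fraction = 32.445/569.34 = 0.0570.

0.0570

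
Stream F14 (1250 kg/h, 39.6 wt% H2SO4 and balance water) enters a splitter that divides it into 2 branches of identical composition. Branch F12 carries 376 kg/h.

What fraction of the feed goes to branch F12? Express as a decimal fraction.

0.301

Fraction to F12 = 376/1250 = 0.3008.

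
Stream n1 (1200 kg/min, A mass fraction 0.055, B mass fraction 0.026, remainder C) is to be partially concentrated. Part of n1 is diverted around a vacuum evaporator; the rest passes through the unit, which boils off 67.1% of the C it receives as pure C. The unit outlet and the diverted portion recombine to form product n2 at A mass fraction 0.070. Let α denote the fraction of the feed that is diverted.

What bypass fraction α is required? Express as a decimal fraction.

All 1200×0.055 = 66 kg/min of A reaches n2, so n2 = 66/0.070 = 942.86 kg/min and vapour = 257.14 kg/min.
The evaporator receives (1−α)·1200 of feed at 0.919 C and removes 0.671 of that C:
0.671×0.919×(1−α)×1200 = 257.14
(1−α) = 257.14/739.98 = 0.3475;  α = 0.6525.

0.652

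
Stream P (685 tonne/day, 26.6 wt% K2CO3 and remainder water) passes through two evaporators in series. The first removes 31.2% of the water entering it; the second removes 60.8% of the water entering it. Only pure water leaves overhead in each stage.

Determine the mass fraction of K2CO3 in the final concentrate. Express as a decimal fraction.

water in feed = 685×0.734 = 502.79 tonne/day.
After stage 1: water left = (1−0.312)×502.79 = 345.92; stream total = 528.13 tonne/day.
After stage 2: water left = (1−0.608)×345.92 = 135.6; final concentrate = 317.81 tonne/day.
K2CO3 fraction = 182.21/317.81 = 0.5733.

0.5733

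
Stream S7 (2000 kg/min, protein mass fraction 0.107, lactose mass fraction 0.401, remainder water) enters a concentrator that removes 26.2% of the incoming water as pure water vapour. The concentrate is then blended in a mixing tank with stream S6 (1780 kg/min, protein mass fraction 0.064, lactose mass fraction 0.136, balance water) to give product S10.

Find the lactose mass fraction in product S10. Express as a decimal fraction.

Vapour removed = 0.262×0.492×2000 = 257.81 kg/min; concentrate = 1742.2 kg/min.
lactose reaching the mixer = 802 (from concentrate) + 1780×0.136 = 1044.1 kg/min.
Product flow = 1742.2 + 1780 = 3522.2 kg/min; lactose fraction = 0.296.

0.296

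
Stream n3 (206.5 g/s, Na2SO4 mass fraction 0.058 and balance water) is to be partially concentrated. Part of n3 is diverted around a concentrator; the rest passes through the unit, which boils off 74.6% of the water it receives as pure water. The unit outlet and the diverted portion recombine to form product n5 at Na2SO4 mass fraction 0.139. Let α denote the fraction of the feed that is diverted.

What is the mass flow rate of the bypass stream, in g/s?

All 206.5×0.058 = 11.977 g/s of Na2SO4 reaches n5, so n5 = 11.977/0.139 = 86.165 g/s and vapour = 120.33 g/s.
The evaporator receives (1−α)·206.5 of feed at 0.942 water and removes 0.746 of that water:
0.746×0.942×(1−α)×206.5 = 120.33
(1−α) = 120.33/145.11 = 0.8292;  α = 0.1708.
Bypass flow = 0.1708×206.5 = 35.262 g/s.

35.26 g/s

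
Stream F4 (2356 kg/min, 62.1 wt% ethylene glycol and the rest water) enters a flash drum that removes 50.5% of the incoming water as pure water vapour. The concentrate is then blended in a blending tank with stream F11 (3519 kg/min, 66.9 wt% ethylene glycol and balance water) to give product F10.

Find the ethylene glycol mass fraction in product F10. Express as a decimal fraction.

Vapour removed = 0.505×0.379×2356 = 450.93 kg/min; concentrate = 1905.1 kg/min.
ethylene glycol reaching the mixer = 1463.1 (from concentrate) + 3519×0.669 = 3817.3 kg/min.
Product flow = 1905.1 + 3519 = 5424.1 kg/min; ethylene glycol fraction = 0.704.

0.704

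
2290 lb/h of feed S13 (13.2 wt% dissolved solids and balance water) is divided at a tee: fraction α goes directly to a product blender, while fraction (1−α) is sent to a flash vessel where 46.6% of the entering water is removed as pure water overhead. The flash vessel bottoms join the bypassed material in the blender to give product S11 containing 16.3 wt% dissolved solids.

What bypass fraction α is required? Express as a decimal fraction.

All 2290×0.132 = 302.28 lb/h of dissolved solids reaches S11, so S11 = 302.28/0.163 = 1854.5 lb/h and vapour = 435.52 lb/h.
The evaporator receives (1−α)·2290 of feed at 0.868 water and removes 0.466 of that water:
0.466×0.868×(1−α)×2290 = 435.52
(1−α) = 435.52/926.28 = 0.4702;  α = 0.5298.

0.530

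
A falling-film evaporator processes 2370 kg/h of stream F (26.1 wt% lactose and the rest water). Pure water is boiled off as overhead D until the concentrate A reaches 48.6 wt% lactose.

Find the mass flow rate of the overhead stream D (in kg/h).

lactose is conserved: 2370×0.261 = 618.57 kg/h all reports to the concentrate.
Concentrate = 618.57/(target fraction) = 1272.8 kg/h.
Overhead = 2370 − 1272.8 = 1097.2 kg/h.

1097 kg/h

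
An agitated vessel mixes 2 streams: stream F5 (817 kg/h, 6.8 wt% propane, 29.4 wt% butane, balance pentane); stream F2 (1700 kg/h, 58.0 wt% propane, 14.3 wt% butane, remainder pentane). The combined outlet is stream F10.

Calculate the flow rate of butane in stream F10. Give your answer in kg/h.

483.3 kg/h

butane out = butane in = 817×0.294 + 1700×0.143 = 483.3 kg/h.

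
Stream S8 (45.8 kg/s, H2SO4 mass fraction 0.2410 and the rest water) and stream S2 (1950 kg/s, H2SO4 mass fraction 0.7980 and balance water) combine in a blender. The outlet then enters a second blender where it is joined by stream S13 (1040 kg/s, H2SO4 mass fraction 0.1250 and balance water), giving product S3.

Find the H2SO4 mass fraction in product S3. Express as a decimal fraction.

Overall, product flow = 3035.8 kg/s.
H2SO4 in = 45.8×0.241 + 1950×0.798 + 1040×0.125 = 1697.1 kg/s.
H2SO4 fraction in S3 = 0.5590.

0.5590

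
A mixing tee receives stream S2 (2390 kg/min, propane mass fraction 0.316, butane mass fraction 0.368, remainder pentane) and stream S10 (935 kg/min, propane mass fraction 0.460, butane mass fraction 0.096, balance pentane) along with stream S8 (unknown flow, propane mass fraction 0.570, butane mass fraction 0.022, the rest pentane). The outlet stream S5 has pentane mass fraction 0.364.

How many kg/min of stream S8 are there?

Let S8 be the unknown flow. Total out = 3325 + S8.
pentane balance: 1170.4 + 0.408·S8 = 0.364·(3325 + S8)
(0.408 − 0.364)·S8 = 0.364×3325 − 1170.4 = 39.92
S8 = 39.92 / 0.044 = 907.27 kg/min

907.3 kg/min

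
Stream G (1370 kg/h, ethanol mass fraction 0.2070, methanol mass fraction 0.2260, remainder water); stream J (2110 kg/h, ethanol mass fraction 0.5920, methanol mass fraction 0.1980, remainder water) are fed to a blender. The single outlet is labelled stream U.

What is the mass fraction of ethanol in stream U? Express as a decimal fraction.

Total flow out = 1370 + 2110 = 3480 kg/h.
ethanol in = 1370×0.207 + 2110×0.592 = 1532.7 kg/h.
ethanol mass fraction in U = 1532.7/3480 = 0.4404.

0.4404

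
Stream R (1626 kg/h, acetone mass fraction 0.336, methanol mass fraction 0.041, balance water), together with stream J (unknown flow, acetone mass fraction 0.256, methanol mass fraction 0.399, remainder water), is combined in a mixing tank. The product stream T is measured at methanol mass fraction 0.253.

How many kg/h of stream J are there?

2361 kg/h

Let J be the unknown flow. Total out = 1626 + J.
methanol balance: 66.666 + 0.399·J = 0.253·(1626 + J)
(0.399 − 0.253)·J = 0.253×1626 − 66.666 = 344.71
J = 344.71 / 0.146 = 2361 kg/h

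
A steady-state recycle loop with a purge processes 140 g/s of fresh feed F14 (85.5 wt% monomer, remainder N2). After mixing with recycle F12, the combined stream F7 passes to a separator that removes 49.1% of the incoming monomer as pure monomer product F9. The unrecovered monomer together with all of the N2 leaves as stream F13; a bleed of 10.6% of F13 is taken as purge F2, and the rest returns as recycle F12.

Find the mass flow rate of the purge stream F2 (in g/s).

N2 enters only via F14 and leaves only via the purge: 140×0.145 = 0.106×(N2 in F13), and the separator passes all N2, so N2 in F7 = N2 in F13 = 191.51 g/s.
monomer in F7: m_A = 140×0.855 + (1−0.106)·(1−0.491)·m_A, so m_A = 119.7/0.5450 = 219.65 g/s.
F13 = (1−0.491)×219.65 + 191.51 = 303.31 g/s.
Purge F2 = 0.106×303.31 = 32.151 g/s.

32.15 g/s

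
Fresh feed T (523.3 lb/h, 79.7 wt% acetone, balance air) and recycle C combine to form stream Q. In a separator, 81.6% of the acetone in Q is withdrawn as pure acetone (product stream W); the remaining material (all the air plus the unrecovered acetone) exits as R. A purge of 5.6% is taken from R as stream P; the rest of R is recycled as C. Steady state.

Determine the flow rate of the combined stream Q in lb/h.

air enters only via T and leaves only via the purge: 523.3×0.203 = 0.056×(air in R), and the separator passes all air, so air in Q = air in R = 1897 lb/h.
acetone in Q: m_A = 523.3×0.797 + (1−0.056)·(1−0.816)·m_A, so m_A = 417.07/0.8263 = 504.74 lb/h.
Q = 504.74 + 1897 = 2401.7 lb/h.

2402 lb/h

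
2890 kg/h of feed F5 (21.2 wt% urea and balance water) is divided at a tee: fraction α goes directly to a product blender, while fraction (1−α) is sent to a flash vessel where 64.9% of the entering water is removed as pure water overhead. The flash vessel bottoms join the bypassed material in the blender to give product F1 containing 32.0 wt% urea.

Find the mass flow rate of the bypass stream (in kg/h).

All 2890×0.212 = 612.68 kg/h of urea reaches F1, so F1 = 612.68/0.320 = 1914.6 kg/h and vapour = 975.38 kg/h.
The evaporator receives (1−α)·2890 of feed at 0.788 water and removes 0.649 of that water:
0.649×0.788×(1−α)×2890 = 975.38
(1−α) = 975.38/1478 = 0.6599;  α = 0.3401.
Bypass flow = 0.3401×2890 = 982.78 kg/h.

982.8 kg/h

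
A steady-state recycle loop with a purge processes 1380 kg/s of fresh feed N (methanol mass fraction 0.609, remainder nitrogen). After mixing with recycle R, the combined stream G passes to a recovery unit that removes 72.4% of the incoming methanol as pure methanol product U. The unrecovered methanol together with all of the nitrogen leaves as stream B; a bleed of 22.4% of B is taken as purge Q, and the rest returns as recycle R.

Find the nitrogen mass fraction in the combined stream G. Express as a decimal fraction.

0.693

nitrogen enters only via N and leaves only via the purge: 1380×0.391 = 0.224×(nitrogen in B), and the recovery unit passes all nitrogen, so nitrogen in G = nitrogen in B = 2408.8 kg/s.
methanol in G: m_A = 1380×0.609 + (1−0.224)·(1−0.724)·m_A, so m_A = 840.42/0.7858 = 1069.5 kg/s.
G = 1069.5 + 2408.8 = 3478.3 kg/s.
nitrogen fraction in G = 2408.8/3478.3 = 0.693.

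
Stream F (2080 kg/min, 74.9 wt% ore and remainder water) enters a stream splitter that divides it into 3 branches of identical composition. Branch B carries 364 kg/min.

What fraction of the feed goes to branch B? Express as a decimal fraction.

Fraction to B = 364/2080 = 0.1750.

0.175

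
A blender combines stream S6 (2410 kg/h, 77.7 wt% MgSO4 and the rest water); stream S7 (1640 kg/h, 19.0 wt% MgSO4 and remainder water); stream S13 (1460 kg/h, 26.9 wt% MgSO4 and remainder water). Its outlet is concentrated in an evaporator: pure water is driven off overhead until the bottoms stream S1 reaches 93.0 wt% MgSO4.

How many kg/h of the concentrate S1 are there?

MgSO4 entering = 2410×0.777 + 1640×0.190 + 1460×0.269 = 2576.9 kg/h.
All MgSO4 reports to S1, so S1 = 2576.9/0.930 = 2770.9 kg/h.

2771 kg/h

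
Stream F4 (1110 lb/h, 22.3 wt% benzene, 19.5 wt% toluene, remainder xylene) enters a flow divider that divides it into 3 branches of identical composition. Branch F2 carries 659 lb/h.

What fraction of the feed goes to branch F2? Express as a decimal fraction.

0.594

Fraction to F2 = 659/1110 = 0.5937.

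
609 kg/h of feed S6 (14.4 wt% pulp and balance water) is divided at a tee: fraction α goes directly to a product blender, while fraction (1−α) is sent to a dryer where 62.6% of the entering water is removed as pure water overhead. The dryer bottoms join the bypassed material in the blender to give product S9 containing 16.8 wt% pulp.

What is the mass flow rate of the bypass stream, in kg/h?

446.6 kg/h

All 609×0.144 = 87.696 kg/h of pulp reaches S9, so S9 = 87.696/0.168 = 522 kg/h and vapour = 87 kg/h.
The evaporator receives (1−α)·609 of feed at 0.856 water and removes 0.626 of that water:
0.626×0.856×(1−α)×609 = 87
(1−α) = 87/326.34 = 0.2666;  α = 0.7334.
Bypass flow = 0.7334×609 = 446.64 kg/h.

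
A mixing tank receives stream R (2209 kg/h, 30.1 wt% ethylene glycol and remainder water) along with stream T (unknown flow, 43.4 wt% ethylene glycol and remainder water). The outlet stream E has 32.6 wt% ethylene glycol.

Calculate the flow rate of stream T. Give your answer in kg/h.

511.3 kg/h

Let T be the unknown flow. Total out = 2209 + T.
ethylene glycol balance: 664.91 + 0.434·T = 0.326·(2209 + T)
(0.434 − 0.326)·T = 0.326×2209 − 664.91 = 55.225
T = 55.225 / 0.108 = 511.34 kg/h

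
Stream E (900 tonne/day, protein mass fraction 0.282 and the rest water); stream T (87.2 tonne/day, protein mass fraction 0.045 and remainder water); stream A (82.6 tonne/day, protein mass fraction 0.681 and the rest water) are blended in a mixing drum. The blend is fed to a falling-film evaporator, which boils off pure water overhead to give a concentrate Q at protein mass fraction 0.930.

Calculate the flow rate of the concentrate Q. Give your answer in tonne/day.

protein entering = 900×0.282 + 87.2×0.045 + 82.6×0.681 = 313.97 tonne/day.
All protein reports to Q, so Q = 313.97/0.930 = 337.61 tonne/day.

337.6 tonne/day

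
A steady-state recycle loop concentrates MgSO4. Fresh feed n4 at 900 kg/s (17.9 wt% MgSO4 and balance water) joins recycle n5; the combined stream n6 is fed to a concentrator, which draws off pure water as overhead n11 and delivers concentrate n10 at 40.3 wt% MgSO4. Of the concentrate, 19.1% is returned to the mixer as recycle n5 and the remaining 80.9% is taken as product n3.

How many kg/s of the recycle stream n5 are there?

94.38 kg/s

Overall MgSO4 balance (none leaves overhead): MgSO4 in fresh feed = MgSO4 in product, i.e. 900×0.179 = (1−0.191)·n10·0.403.
n10 = 161.1/(0.403×0.809) = 494.13 kg/s.
Recycle n5 = 0.191×494.13 = 94.379 kg/s.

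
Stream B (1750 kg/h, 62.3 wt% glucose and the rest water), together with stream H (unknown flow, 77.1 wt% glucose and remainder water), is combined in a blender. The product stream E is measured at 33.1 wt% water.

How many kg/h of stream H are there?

789.2 kg/h

Let H be the unknown flow. Total out = 1750 + H.
water balance: 659.75 + 0.229·H = 0.331·(1750 + H)
(0.229 − 0.331)·H = 0.331×1750 − 659.75 = -80.5
H = -80.5 / -0.102 = 789.22 kg/h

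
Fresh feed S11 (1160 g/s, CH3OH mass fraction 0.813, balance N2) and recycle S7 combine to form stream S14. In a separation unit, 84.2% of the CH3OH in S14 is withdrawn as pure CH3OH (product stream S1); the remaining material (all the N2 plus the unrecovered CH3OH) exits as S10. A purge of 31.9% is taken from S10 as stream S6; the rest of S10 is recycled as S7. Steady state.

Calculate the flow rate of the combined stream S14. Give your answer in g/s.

1737 g/s

N2 enters only via S11 and leaves only via the purge: 1160×0.187 = 0.319×(N2 in S10), and the separation unit passes all N2, so N2 in S14 = N2 in S10 = 680 g/s.
CH3OH in S14: m_A = 1160×0.813 + (1−0.319)·(1−0.842)·m_A, so m_A = 943.08/0.8924 = 1056.8 g/s.
S14 = 1056.8 + 680 = 1736.8 g/s.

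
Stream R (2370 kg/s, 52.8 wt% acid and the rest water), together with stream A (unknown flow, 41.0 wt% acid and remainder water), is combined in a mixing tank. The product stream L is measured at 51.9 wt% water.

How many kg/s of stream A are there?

1569 kg/s

Let A be the unknown flow. Total out = 2370 + A.
water balance: 1118.6 + 0.590·A = 0.519·(2370 + A)
(0.590 − 0.519)·A = 0.519×2370 − 1118.6 = 111.39
A = 111.39 / 0.071 = 1568.9 kg/s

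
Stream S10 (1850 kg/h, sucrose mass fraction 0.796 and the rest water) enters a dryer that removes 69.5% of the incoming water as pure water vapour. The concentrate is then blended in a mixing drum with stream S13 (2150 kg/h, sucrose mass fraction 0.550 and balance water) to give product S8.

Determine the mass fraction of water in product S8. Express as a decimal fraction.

0.290

Vapour removed = 0.695×0.204×1850 = 262.29 kg/h; concentrate = 1587.7 kg/h.
water reaching the mixer = 115.11 (from concentrate) + 2150×0.450 = 1082.6 kg/h.
Product flow = 1587.7 + 2150 = 3737.7 kg/h; water fraction = 0.290.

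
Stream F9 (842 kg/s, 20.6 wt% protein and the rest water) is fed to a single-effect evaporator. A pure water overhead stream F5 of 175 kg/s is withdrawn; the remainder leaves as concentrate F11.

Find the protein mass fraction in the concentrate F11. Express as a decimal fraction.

protein is not removed: 842×0.206 = 173.45 kg/s of protein enters F11.
Concentrate = 842 − 175 = 667 kg/s.
Mass fraction = 173.45/667 = 0.260.

0.260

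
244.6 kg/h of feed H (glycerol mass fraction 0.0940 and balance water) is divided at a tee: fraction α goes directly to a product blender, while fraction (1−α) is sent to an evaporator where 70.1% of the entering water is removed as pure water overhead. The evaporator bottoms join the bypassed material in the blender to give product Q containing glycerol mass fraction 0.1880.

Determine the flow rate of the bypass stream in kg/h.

All 244.6×0.094 = 22.992 kg/h of glycerol reaches Q, so Q = 22.992/0.188 = 122.3 kg/h and vapour = 122.3 kg/h.
The evaporator receives (1−α)·244.6 of feed at 0.906 water and removes 0.701 of that water:
0.701×0.906×(1−α)×244.6 = 122.3
(1−α) = 122.3/155.35 = 0.7873;  α = 0.2127.
Bypass flow = 0.2127×244.6 = 52.034 kg/h.

52.03 kg/h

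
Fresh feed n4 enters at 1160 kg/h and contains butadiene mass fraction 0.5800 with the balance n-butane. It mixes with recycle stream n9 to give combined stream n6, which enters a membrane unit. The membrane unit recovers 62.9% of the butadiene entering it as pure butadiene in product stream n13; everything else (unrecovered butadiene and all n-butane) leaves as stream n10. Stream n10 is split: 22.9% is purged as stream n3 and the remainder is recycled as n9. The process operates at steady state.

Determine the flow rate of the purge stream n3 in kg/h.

n-butane enters only via n4 and leaves only via the purge: 1160×0.420 = 0.229×(n-butane in n10), and the membrane unit passes all n-butane, so n-butane in n6 = n-butane in n10 = 2127.5 kg/h.
butadiene in n6: m_A = 1160×0.580 + (1−0.229)·(1−0.629)·m_A, so m_A = 672.8/0.7140 = 942.35 kg/h.
n10 = (1−0.629)×942.35 + 2127.5 = 2477.1 kg/h.
Purge n3 = 0.229×2477.1 = 567.26 kg/h.

567.3 kg/h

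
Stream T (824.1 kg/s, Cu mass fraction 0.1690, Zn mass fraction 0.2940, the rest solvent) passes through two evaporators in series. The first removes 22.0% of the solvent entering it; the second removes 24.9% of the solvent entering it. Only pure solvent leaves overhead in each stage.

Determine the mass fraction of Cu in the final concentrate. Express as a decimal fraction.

0.2173

solvent in feed = 824.1×0.537 = 442.54 kg/s.
After stage 1: solvent left = (1−0.220)×442.54 = 345.18; stream total = 726.74 kg/s.
After stage 2: solvent left = (1−0.249)×345.18 = 259.23; final concentrate = 640.79 kg/s.
Cu fraction = 139.27/640.79 = 0.2173.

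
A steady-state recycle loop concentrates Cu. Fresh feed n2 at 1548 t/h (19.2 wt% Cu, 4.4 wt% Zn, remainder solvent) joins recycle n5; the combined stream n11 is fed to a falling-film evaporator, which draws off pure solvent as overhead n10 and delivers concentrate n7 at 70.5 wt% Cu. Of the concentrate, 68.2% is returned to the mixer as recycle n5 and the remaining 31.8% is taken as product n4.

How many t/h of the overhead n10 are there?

Overall Cu balance (none leaves overhead): Cu in fresh feed = Cu in product, i.e. 1548×0.192 = (1−0.682)·n7·0.705.
n7 = 297.22/(0.705×0.318) = 1325.7 t/h.
Recycle n5 = 0.682×1325.7 = 904.15 t/h.
Combined feed n11 = 1548 + 904.15 = 2452.1 t/h.
Overhead n10 = n11 − n7 = 2452.1 − 1325.7 = 1126.4 t/h.

1126 t/h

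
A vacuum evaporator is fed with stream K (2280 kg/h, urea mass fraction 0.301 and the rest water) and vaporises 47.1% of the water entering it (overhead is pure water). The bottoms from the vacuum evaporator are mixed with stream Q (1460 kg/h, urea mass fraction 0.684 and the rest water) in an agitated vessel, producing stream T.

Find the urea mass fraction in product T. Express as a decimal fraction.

0.564

Vapour removed = 0.471×0.699×2280 = 750.64 kg/h; concentrate = 1529.4 kg/h.
urea reaching the mixer = 686.28 (from concentrate) + 1460×0.684 = 1684.9 kg/h.
Product flow = 1529.4 + 1460 = 2989.4 kg/h; urea fraction = 0.564.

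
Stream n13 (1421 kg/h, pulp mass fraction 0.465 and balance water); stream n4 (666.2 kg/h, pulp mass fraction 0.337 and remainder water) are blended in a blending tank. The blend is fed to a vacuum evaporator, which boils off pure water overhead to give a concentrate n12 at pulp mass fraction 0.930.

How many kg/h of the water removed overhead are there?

pulp entering = 1421×0.465 + 666.2×0.337 = 885.27 kg/h.
All pulp reports to n12, so n12 = 885.27/0.930 = 951.91 kg/h.
Total feed = 2087.2 kg/h; overhead = 2087.2 − 951.91 = 1135.3 kg/h.

1135 kg/h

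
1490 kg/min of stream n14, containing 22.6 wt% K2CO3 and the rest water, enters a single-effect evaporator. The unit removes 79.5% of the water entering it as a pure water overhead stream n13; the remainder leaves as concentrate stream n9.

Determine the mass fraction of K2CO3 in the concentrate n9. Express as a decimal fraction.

0.5875

K2CO3 is not removed: 1490×0.226 = 336.74 kg/min of K2CO3 enters n9.
water entering = 1490×0.774 = 1153.3 kg/min; overhead removed = 0.795×1153.3 = 916.84 kg/min.
Concentrate = 1490 − 916.84 = 573.16 kg/min.
Mass fraction = 336.74/573.16 = 0.5875.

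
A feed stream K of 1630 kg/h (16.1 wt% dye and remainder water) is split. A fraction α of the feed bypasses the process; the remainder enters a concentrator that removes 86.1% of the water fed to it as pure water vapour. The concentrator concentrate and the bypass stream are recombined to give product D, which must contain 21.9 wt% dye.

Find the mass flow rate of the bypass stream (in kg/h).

1032 kg/h

All 1630×0.161 = 262.43 kg/h of dye reaches D, so D = 262.43/0.219 = 1198.3 kg/h and vapour = 431.69 kg/h.
The evaporator receives (1−α)·1630 of feed at 0.839 water and removes 0.861 of that water:
0.861×0.839×(1−α)×1630 = 431.69
(1−α) = 431.69/1177.5 = 0.3666;  α = 0.6334.
Bypass flow = 0.6334×1630 = 1032.4 kg/h.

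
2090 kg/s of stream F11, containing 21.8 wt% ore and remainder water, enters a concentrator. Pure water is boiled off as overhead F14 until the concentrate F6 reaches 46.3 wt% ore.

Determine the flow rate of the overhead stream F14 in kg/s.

1106 kg/s

ore is conserved: 2090×0.218 = 455.62 kg/s all reports to the concentrate.
Concentrate = 455.62/(target fraction) = 984.06 kg/s.
Overhead = 2090 − 984.06 = 1105.9 kg/s.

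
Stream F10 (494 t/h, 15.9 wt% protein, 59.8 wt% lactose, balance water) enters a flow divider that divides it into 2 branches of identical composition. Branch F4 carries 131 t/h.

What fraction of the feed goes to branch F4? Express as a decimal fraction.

0.265

Fraction to F4 = 131/494 = 0.2652.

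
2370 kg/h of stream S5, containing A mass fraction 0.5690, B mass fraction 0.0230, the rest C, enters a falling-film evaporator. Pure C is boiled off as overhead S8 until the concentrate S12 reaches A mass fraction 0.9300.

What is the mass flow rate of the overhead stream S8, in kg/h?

A is conserved: 2370×0.569 = 1348.5 kg/h all reports to the concentrate.
Concentrate = 1348.5/(target fraction) = 1450 kg/h.
Overhead = 2370 − 1450 = 919.97 kg/h.

920 kg/h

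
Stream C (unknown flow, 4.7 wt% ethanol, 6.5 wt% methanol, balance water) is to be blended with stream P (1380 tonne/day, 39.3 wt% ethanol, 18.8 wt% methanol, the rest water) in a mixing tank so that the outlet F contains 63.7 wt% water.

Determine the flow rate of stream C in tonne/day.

1199 tonne/day

Let C be the unknown flow. Total out = 1380 + C.
water balance: 578.22 + 0.888·C = 0.637·(1380 + C)
(0.888 − 0.637)·C = 0.637×1380 − 578.22 = 300.84
C = 300.84 / 0.251 = 1198.6 tonne/day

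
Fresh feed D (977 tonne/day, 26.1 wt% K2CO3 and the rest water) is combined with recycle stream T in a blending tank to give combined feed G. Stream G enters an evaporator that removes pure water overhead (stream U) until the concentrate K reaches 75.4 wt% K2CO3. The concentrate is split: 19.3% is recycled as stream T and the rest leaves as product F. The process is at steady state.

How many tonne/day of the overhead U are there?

638.8 tonne/day

Overall K2CO3 balance (none leaves overhead): K2CO3 in fresh feed = K2CO3 in product, i.e. 977×0.261 = (1−0.193)·K·0.754.
K = 255/(0.754×0.807) = 419.07 tonne/day.
Recycle T = 0.193×419.07 = 80.881 tonne/day.
Combined feed G = 977 + 80.881 = 1057.9 tonne/day.
Overhead U = G − K = 1057.9 − 419.07 = 638.81 tonne/day.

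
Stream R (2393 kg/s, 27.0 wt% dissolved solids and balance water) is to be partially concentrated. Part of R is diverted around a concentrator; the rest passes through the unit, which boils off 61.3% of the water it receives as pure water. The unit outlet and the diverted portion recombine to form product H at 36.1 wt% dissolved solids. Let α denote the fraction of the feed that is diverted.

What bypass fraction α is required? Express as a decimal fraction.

All 2393×0.270 = 646.11 kg/s of dissolved solids reaches H, so H = 646.11/0.361 = 1789.8 kg/s and vapour = 603.22 kg/s.
The evaporator receives (1−α)·2393 of feed at 0.730 water and removes 0.613 of that water:
0.613×0.730×(1−α)×2393 = 603.22
(1−α) = 603.22/1070.8 = 0.5633;  α = 0.4367.

0.437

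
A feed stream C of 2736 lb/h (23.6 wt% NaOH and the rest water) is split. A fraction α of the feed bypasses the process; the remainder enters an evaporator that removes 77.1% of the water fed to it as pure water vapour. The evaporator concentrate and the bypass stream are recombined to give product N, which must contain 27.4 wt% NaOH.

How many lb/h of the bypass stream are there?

2092 lb/h

All 2736×0.236 = 645.7 lb/h of NaOH reaches N, so N = 645.7/0.274 = 2356.6 lb/h and vapour = 379.45 lb/h.
The evaporator receives (1−α)·2736 of feed at 0.764 water and removes 0.771 of that water:
0.771×0.764×(1−α)×2736 = 379.45
(1−α) = 379.45/1611.6 = 0.2354;  α = 0.7646.
Bypass flow = 0.7646×2736 = 2091.8 lb/h.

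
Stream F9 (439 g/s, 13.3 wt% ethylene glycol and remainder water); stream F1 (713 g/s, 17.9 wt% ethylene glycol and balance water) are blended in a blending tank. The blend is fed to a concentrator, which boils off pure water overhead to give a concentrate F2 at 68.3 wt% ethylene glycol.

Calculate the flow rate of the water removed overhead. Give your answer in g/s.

879.7 g/s

ethylene glycol entering = 439×0.133 + 713×0.179 = 186.01 g/s.
All ethylene glycol reports to F2, so F2 = 186.01/0.683 = 272.35 g/s.
Total feed = 1152 g/s; overhead = 1152 − 272.35 = 879.65 g/s.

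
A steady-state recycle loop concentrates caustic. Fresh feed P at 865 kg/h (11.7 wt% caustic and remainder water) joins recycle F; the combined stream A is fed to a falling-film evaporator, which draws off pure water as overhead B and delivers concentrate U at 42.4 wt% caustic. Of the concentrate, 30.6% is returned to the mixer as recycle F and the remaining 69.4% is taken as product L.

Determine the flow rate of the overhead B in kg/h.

626.3 kg/h

Overall caustic balance (none leaves overhead): caustic in fresh feed = caustic in product, i.e. 865×0.117 = (1−0.306)·U·0.424.
U = 101.21/(0.424×0.694) = 343.94 kg/h.
Recycle F = 0.306×343.94 = 105.24 kg/h.
Combined feed A = 865 + 105.24 = 970.24 kg/h.
Overhead B = A − U = 970.24 − 343.94 = 626.31 kg/h.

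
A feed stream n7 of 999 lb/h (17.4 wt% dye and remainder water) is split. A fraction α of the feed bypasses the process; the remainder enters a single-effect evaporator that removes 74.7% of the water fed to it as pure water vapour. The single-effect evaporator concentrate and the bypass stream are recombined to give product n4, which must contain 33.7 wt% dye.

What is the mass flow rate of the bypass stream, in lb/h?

215.9 lb/h

All 999×0.174 = 173.83 lb/h of dye reaches n4, so n4 = 173.83/0.337 = 515.8 lb/h and vapour = 483.2 lb/h.
The evaporator receives (1−α)·999 of feed at 0.826 water and removes 0.747 of that water:
0.747×0.826×(1−α)×999 = 483.2
(1−α) = 483.2/616.4 = 0.7839;  α = 0.2161.
Bypass flow = 0.2161×999 = 215.89 lb/h.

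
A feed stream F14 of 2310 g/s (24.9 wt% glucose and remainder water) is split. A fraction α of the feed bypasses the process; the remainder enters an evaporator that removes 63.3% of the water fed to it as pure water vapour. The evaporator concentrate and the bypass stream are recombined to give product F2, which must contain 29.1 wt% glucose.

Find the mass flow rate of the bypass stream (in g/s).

All 2310×0.249 = 575.19 g/s of glucose reaches F2, so F2 = 575.19/0.291 = 1976.6 g/s and vapour = 333.4 g/s.
The evaporator receives (1−α)·2310 of feed at 0.751 water and removes 0.633 of that water:
0.633×0.751×(1−α)×2310 = 333.4
(1−α) = 333.4/1098.1 = 0.3036;  α = 0.6964.
Bypass flow = 0.6964×2310 = 1608.7 g/s.

1609 g/s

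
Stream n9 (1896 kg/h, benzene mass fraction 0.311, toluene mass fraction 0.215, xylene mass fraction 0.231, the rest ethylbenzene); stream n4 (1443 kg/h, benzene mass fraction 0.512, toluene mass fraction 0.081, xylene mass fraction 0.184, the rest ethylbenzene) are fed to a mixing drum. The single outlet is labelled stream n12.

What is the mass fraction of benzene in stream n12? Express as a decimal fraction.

0.398

Total flow out = 1896 + 1443 = 3339 kg/h.
benzene in = 1896×0.311 + 1443×0.512 = 1328.5 kg/h.
benzene mass fraction in n12 = 1328.5/3339 = 0.398.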